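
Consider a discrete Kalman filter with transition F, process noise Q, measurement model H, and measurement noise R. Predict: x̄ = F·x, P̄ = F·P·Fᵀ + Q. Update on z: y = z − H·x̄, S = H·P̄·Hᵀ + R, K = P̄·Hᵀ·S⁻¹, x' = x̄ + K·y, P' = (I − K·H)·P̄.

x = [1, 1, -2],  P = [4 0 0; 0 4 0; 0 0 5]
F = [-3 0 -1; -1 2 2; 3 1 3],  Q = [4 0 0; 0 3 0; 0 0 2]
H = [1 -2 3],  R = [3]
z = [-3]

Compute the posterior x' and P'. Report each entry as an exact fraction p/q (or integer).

x̄ = F·x = [-1, -3, -2]
P̄ = F·P·Fᵀ + Q = [45 2 -51; 2 43 26; -51 26 87]
y = z − H·x̄ = [-2]
S = H·P̄·Hᵀ + R = [377]
K = P̄·Hᵀ·S⁻¹ = [-112/377; -6/377; 158/377]
x' = x̄ + K·y = [-153/377, -1119/377, -1070/377]
P' = (I − K·H)·P̄ = [4421/377 82/377 -1531/377; 82/377 16175/377 10750/377; -1531/377 10750/377 7835/377]

x' = [-153/377, -1119/377, -1070/377]
P' = [4421/377 82/377 -1531/377; 82/377 16175/377 10750/377; -1531/377 10750/377 7835/377]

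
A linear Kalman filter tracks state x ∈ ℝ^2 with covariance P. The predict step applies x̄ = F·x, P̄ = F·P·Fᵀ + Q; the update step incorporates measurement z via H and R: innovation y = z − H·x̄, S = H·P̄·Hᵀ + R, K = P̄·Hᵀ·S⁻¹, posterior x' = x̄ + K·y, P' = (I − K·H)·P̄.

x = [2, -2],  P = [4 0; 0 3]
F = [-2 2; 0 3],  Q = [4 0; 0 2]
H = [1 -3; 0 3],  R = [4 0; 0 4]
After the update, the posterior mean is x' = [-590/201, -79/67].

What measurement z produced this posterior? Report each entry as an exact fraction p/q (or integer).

x̄ = F·x = [-8, -6]
P̄ = F·P·Fᵀ + Q = [32 18; 18 29]
S = H·P̄·Hᵀ + R = [189 -207; -207 265]
K = P̄·Hᵀ·S⁻¹ = [1337/1809 157/201; -23/603 20/67]
x' − x̄ = [1018/201, 323/67] = K·y
y = (KᵀK)⁻¹·Kᵀ·(x' − x̄) = [-9, 15]
z = y + H·x̄ = [-9, 15] + [10, -18] = [1, -3]

z = [1, -3]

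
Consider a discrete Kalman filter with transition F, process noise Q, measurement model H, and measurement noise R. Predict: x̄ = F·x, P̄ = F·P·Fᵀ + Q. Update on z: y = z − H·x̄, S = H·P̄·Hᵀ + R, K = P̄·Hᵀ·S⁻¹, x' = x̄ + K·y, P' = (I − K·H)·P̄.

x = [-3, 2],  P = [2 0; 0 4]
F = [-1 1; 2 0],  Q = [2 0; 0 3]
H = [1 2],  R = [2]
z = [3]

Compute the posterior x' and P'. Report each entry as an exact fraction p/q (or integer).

x' = [5, -24/19]
P' = [8 -4; -4 47/19]

x̄ = F·x = [5, -6]
P̄ = F·P·Fᵀ + Q = [8 -4; -4 11]
y = z − H·x̄ = [10]
S = H·P̄·Hᵀ + R = [38]
K = P̄·Hᵀ·S⁻¹ = [0; 9/19]
x' = x̄ + K·y = [5, -24/19]
P' = (I − K·H)·P̄ = [8 -4; -4 47/19]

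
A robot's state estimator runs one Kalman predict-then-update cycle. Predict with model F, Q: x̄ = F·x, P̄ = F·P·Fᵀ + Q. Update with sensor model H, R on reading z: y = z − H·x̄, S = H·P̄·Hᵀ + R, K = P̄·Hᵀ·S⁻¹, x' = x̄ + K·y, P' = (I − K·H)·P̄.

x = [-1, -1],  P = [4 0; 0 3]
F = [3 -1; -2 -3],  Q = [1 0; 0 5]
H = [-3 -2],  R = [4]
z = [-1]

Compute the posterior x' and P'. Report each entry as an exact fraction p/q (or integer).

x̄ = F·x = [-2, 5]
P̄ = F·P·Fᵀ + Q = [40 -15; -15 48]
y = z − H·x̄ = [3]
S = H·P̄·Hᵀ + R = [376]
K = P̄·Hᵀ·S⁻¹ = [-45/188; -51/376]
x' = x̄ + K·y = [-511/188, 1727/376]
P' = (I − K·H)·P̄ = [1735/94 -5115/188; -5115/188 15447/376]

x' = [-511/188, 1727/376]
P' = [1735/94 -5115/188; -5115/188 15447/376]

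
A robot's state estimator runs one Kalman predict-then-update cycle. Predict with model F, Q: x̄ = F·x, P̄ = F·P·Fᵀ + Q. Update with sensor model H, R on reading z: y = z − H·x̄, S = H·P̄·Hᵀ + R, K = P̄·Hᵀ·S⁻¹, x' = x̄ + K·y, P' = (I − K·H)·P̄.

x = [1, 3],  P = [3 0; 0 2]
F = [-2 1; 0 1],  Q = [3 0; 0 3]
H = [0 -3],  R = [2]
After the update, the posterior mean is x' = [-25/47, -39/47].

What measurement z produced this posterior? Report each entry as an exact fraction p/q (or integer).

z = [3]

x̄ = F·x = [1, 3]
P̄ = F·P·Fᵀ + Q = [17 2; 2 5]
S = H·P̄·Hᵀ + R = [47]
K = P̄·Hᵀ·S⁻¹ = [-6/47; -15/47]
x' − x̄ = [-72/47, -180/47] = K·y
y = (KᵀK)⁻¹·Kᵀ·(x' − x̄) = [12]
z = y + H·x̄ = [12] + [-9] = [3]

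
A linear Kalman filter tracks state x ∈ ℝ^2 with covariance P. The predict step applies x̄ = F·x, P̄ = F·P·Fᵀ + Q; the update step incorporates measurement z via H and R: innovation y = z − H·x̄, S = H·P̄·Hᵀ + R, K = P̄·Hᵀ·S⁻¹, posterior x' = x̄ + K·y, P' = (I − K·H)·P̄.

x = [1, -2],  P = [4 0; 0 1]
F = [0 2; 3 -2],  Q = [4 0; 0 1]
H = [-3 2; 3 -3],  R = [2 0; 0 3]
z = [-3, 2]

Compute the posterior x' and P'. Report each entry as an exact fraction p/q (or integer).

x̄ = F·x = [-4, 7]
P̄ = F·P·Fᵀ + Q = [8 -4; -4 41]
y = z − H·x̄ = [-29, 35]
S = H·P̄·Hᵀ + R = [286 -378; -378 516]
K = P̄·Hᵀ·S⁻¹ = [-242/391 -150/391; -421/782 -513/782]
x' = x̄ + K·y = [12/23, -8/23]
P' = (I − K·H)·P̄ = [784/391 934/391; 934/391 2381/782]

x' = [12/23, -8/23]
P' = [784/391 934/391; 934/391 2381/782]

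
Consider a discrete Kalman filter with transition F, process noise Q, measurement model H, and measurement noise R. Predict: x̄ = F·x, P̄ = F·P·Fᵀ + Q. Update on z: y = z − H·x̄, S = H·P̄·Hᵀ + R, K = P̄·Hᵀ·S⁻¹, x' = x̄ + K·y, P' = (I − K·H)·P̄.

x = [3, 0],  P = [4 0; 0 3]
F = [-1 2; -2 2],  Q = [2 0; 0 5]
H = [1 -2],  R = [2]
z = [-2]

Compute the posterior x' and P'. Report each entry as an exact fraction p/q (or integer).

x' = [13/36, 37/36]
P' = [203/18 107/18; 107/18 65/18]

x̄ = F·x = [-3, -6]
P̄ = F·P·Fᵀ + Q = [18 20; 20 33]
y = z − H·x̄ = [-11]
S = H·P̄·Hᵀ + R = [72]
K = P̄·Hᵀ·S⁻¹ = [-11/36; -23/36]
x' = x̄ + K·y = [13/36, 37/36]
P' = (I − K·H)·P̄ = [203/18 107/18; 107/18 65/18]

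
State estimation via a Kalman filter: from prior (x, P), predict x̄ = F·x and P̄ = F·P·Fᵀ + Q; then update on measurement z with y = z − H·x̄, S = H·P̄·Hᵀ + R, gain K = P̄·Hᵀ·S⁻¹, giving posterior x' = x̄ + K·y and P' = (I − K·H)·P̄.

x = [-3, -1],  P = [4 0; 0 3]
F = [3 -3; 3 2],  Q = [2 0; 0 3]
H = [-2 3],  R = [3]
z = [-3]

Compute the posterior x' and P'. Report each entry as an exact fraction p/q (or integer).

x' = [-2202/253, -1730/253]
P' = [13557/253 9000/253; 9000/253 12117/506]

x̄ = F·x = [-6, -11]
P̄ = F·P·Fᵀ + Q = [65 18; 18 51]
y = z − H·x̄ = [18]
S = H·P̄·Hᵀ + R = [506]
K = P̄·Hᵀ·S⁻¹ = [-38/253; 117/506]
x' = x̄ + K·y = [-2202/253, -1730/253]
P' = (I − K·H)·P̄ = [13557/253 9000/253; 9000/253 12117/506]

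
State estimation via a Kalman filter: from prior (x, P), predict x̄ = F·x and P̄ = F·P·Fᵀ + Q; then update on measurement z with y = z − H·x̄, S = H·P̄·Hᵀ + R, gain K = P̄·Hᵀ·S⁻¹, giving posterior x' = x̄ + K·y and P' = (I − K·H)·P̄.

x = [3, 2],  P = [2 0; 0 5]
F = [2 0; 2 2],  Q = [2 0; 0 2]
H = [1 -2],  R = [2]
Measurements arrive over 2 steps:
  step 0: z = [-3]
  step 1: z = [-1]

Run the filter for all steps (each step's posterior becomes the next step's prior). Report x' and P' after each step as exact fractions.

step 0: x̄ = F·x = [6, 10]
step 0: P̄ = F·P·Fᵀ + Q = [10 8; 8 30]
step 0: y = z − H·x̄ = [11]
step 0: S = H·P̄·Hᵀ + R = [100]
step 0: K = P̄·Hᵀ·S⁻¹ = [-3/50; -13/25]
step 0: x' = x̄ + K·y = [267/50, 107/25]
step 0: P' = (I − K·H)·P̄ = [241/25 122/25; 122/25 74/25]
step 1: x̄ = F·x = [267/25, 481/25]
step 1: P̄ = F·P·Fᵀ + Q = [1014/25 1452/25; 1452/25 2286/25]
step 1: y = z − H·x̄ = [134/5]
step 1: S = H·P̄·Hᵀ + R = [176]
step 1: K = P̄·Hᵀ·S⁻¹ = [-189/440; -39/55]
step 1: x' = x̄ + K·y = [-183/220, 13/55]
step 1: P' = (I − K·H)·P̄ = [1779/220 246/55; 246/55 162/55]

step 0: x' = [267/50, 107/25], P' = [241/25 122/25; 122/25 74/25]
step 1: x' = [-183/220, 13/55], P' = [1779/220 246/55; 246/55 162/55]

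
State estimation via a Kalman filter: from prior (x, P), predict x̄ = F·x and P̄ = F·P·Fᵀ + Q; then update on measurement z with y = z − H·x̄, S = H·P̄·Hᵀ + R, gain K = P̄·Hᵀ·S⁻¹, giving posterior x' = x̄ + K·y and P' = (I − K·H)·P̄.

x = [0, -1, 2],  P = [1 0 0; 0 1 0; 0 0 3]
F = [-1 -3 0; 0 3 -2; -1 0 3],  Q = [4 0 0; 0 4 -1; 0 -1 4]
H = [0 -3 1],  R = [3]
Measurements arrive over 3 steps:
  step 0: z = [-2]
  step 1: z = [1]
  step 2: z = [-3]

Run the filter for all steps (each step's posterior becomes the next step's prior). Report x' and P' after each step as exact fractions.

step 0: x' = [155/187, 54/187, -337/374], P' = [2226/187 -367/187 -1059/187; -367/187 257/187 630/187; -1059/187 630/187 4047/374]
step 1: x' = [-429247/213011, 105527/213011, 515525/213011], P' = [3435101/213011 -24030/213011 -88398/213011; -24030/213011 450435/213011 1240545/213011; -88398/213011 1240545/213011 4025022/213011]
step 2: x' = [481868320/176574991, 114999641/176574991, -170451264/176574991], P' = [5374977861/176574991 137896664/176574991 361518051/176574991; 137896664/176574991 366664292/176574991 1005008481/176574991; 361518051/176574991 1005008481/176574991 3257880132/176574991]

step 0: x̄ = F·x = [3, -7, 6]
step 0: P̄ = F·P·Fᵀ + Q = [14 -9 1; -9 25 -19; 1 -19 32]
step 0: y = z − H·x̄ = [-29]
step 0: S = H·P̄·Hᵀ + R = [374]
step 0: K = P̄·Hᵀ·S⁻¹ = [14/187; -47/187; 89/374]
step 0: x' = x̄ + K·y = [155/187, 54/187, -337/374]
step 0: P' = (I − K·H)·P̄ = [2226/187 -367/187 -1059/187; -367/187 257/187 630/187; -1059/187 630/187 4047/374]
step 1: x̄ = F·x = [-317/187, 499/187, -1321/374]
step 1: P̄ = F·P·Fᵀ + Q = [3085/187 450/187 -1368/187; 450/187 3595/187 -7675/187; -1368/187 -7675/187 55079/374]
step 1: y = z − H·x̄ = [4689/374]
step 1: S = H·P̄·Hᵀ + R = [213011/374]
step 1: K = P̄·Hᵀ·S⁻¹ = [-5436/213011; -36920/213011; 101129/213011]
step 1: x' = x̄ + K·y = [-429247/213011, 105527/213011, 515525/213011]
step 1: P' = (I − K·H)·P̄ = [3435101/213011 -24030/213011 -88398/213011; -24030/213011 450435/213011 1240545/213011; -88398/213011 1240545/213011 4025022/213011]
step 2: x̄ = F·x = [112666/213011, -714469/213011, 1975822/213011]
step 2: P̄ = F·P·Fᵀ + Q = [8196880/213011 3284649/213011 -7536700/213011; 3284649/213011 6119507/213011 -13302944/213011; -7536700/213011 -13302944/213011 41042731/213011]
step 2: y = z − H·x̄ = [-4758262/213011]
step 2: S = H·P̄·Hᵀ + R = [176574991/213011]
step 2: K = P̄·Hᵀ·S⁻¹ = [-17390647/176574991; -31661465/176574991; 80951563/176574991]
step 2: x' = x̄ + K·y = [481868320/176574991, 114999641/176574991, -170451264/176574991]
step 2: P' = (I − K·H)·P̄ = [5374977861/176574991 137896664/176574991 361518051/176574991; 137896664/176574991 366664292/176574991 1005008481/176574991; 361518051/176574991 1005008481/176574991 3257880132/176574991]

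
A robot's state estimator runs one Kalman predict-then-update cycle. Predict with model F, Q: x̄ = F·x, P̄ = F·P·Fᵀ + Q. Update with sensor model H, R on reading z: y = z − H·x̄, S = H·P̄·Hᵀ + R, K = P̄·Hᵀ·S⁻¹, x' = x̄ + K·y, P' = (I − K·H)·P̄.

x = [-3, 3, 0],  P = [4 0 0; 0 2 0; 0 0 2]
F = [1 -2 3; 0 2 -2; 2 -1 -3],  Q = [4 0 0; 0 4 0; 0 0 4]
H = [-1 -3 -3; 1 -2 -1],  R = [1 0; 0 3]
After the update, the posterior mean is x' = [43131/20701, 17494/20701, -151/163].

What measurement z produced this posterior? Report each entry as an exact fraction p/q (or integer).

x̄ = F·x = [-9, 6, -9]
P̄ = F·P·Fᵀ + Q = [34 -20 -6; -20 20 8; -6 8 40]
S = H·P̄·Hᵀ + R = [563 310; 310 281]
K = P̄·Hᵀ·S⁻¹ = [-12436/62103 31400/62103; 1032/20701 -6148/20701; -154/489 62/489]
x' − x̄ = [229440/20701, -106712/20701, 1316/163] = K·y
y = (KᵀK)⁻¹·Kᵀ·(x' − x̄) = [-20, 14]
z = y + H·x̄ = [-20, 14] + [18, -12] = [-2, 2]

z = [-2, 2]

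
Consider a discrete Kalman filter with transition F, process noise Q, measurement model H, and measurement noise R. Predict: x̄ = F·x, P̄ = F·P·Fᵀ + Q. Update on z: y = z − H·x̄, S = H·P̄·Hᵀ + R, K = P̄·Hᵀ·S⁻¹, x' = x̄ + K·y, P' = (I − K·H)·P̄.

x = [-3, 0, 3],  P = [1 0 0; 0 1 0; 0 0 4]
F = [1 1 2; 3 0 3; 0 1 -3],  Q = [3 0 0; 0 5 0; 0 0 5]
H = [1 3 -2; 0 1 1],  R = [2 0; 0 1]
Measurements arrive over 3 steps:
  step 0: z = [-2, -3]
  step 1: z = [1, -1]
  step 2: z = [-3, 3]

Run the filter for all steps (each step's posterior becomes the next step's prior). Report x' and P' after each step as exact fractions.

step 0: x' = [13433/26711, -48647/26711, -40230/26711], P' = [119971/26711 -22695/26711 22971/26711; -22695/26711 10485/26711 -373/26711; 22971/26711 -373/26711 15645/26711]
step 1: x' = [-23535893/9979275, 144701776/409150275, -29473819/27276685], P' = [35157952/9979275 -6795004/9979275 426921/665285; -6795004/9979275 149020478/409150275 604573/27276685; 426921/665285 604573/27276685 2870895/5455337]
step 2: x' = [-1704684658543/2493231541614, 1626768629105/2493231541614, 298076701821/138512863423], P' = [17561684621725/4986463083228 -3393144164021/4986463083228 88948576809/138512863423; -3393144164021/4986463083228 1814393076229/4986463083228 3033521521/138512863423; 88948576809/138512863423 3033521521/138512863423 72887775369/138512863423]

step 0: x̄ = F·x = [3, 0, -9]
step 0: P̄ = F·P·Fᵀ + Q = [21 27 -23; 27 50 -36; -23 -36 42]
step 0: y = z − H·x̄ = [-23, 6]
step 0: S = H·P̄·Hᵀ + R = [1327 34; 34 21]
step 0: K = P̄·Hᵀ·S⁻¹ = [2972/26711 276/26711; 4753/26711 10112/26711; -4719/26711 15272/26711]
step 0: x' = x̄ + K·y = [13433/26711, -48647/26711, -40230/26711]
step 0: P' = (I − K·H)·P̄ = [119971/26711 -22695/26711 22971/26711; -22695/26711 10485/26711 -373/26711; 22971/26711 -373/26711 15645/26711]
step 1: x̄ = F·x = [-115674/26711, -80391/26711, 72043/26711]
step 1: P̄ = F·P·Fᵀ + Q = [318171/26711 591318/26711 -174620/26711; 591318/26711 1767577/26711 -416748/26711; -174620/26711 -416748/26711 287083/26711]
step 1: y = z − H·x̄ = [527644/26711, -18363/26711]
step 1: S = H·P̄·Hᵀ + R = [26675482/26711 4728515/26711; 4728515/26711 1247875/26711]
step 1: K = P̄·Hᵀ·S⁻¹ = [1319/13395 -391189/9979275; 100892/549195 158089073/409150275; -6303/36613 14959048/27276685]
step 1: x' = x̄ + K·y = [-23535893/9979275, 144701776/409150275, -29473819/27276685]
step 1: P' = (I − K·H)·P̄ = [35157952/9979275 -6795004/9979275 426921/665285; -6795004/9979275 149020478/409150275 604573/27276685; 426921/665285 604573/27276685 2870895/5455337]
step 2: x̄ = F·x = [-568161469/136383425, -1407078898/136383425, 1471023631/409150275]
step 2: P̄ = F·P·Fᵀ + Q = [1402841849/136383425 2390252958/136383425 -739405092/136383425; 2390252958/136383425 7227635086/136383425 -1703147189/136383425; -739405092/136383425 -1703147189/136383425 4078214408/409150275]
step 2: y = z − H·x̄ = [16082790926/409150275, 3977663888/409150275]
step 2: S = H·P̄·Hᵀ + R = [329696544203/409150275 56735388989/409150275; 56735388989/409150275 15951386807/409150275]
step 2: K = P̄·Hᵀ·S⁻¹ = [488977299707/4986463083228 -190995398897/4986463083228; 915810757577/4986463083228 1923599850985/4986463083228; -23863204683/138512863423 75921296890/138512863423]
step 2: x' = x̄ + K·y = [-1704684658543/2493231541614, 1626768629105/2493231541614, 298076701821/138512863423]
step 2: P' = (I − K·H)·P̄ = [17561684621725/4986463083228 -3393144164021/4986463083228 88948576809/138512863423; -3393144164021/4986463083228 1814393076229/4986463083228 3033521521/138512863423; 88948576809/138512863423 3033521521/138512863423 72887775369/138512863423]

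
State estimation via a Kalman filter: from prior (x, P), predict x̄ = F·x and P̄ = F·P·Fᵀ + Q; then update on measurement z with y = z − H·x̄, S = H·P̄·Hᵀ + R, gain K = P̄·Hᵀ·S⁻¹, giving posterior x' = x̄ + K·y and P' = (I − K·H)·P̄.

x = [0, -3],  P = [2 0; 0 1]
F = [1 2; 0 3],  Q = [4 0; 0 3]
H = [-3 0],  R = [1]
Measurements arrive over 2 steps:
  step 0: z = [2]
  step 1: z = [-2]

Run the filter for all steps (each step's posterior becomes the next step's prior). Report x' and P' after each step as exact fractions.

step 0: x̄ = F·x = [-6, -9]
step 0: P̄ = F·P·Fᵀ + Q = [10 6; 6 12]
step 0: y = z − H·x̄ = [-16]
step 0: S = H·P̄·Hᵀ + R = [91]
step 0: K = P̄·Hᵀ·S⁻¹ = [-30/91; -18/91]
step 0: x' = x̄ + K·y = [-66/91, -531/91]
step 0: P' = (I − K·H)·P̄ = [10/91 6/91; 6/91 768/91]
step 1: x̄ = F·x = [-1128/91, -1593/91]
step 1: P̄ = F·P·Fᵀ + Q = [3470/91 4626/91; 4626/91 7185/91]
step 1: y = z − H·x̄ = [-3566/91]
step 1: S = H·P̄·Hᵀ + R = [31321/91]
step 1: K = P̄·Hᵀ·S⁻¹ = [-10410/31321; -13878/31321]
step 1: x' = x̄ + K·y = [19692/31321, -4455/31321]
step 1: P' = (I − K·H)·P̄ = [3470/31321 4626/31321; 4626/31321 356511/31321]

step 0: x' = [-66/91, -531/91], P' = [10/91 6/91; 6/91 768/91]
step 1: x' = [19692/31321, -4455/31321], P' = [3470/31321 4626/31321; 4626/31321 356511/31321]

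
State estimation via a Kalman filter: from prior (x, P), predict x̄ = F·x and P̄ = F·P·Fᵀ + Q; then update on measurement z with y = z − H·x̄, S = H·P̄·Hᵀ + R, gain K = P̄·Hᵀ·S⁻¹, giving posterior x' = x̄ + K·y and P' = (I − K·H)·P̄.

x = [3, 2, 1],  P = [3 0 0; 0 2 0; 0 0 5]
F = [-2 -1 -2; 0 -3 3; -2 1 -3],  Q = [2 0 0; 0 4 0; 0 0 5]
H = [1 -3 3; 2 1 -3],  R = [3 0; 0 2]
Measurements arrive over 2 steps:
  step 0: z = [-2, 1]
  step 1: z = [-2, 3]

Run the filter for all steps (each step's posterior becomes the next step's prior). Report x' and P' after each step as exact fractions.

step 0: x' = [-52378/16439, -194537/49317, -59858/16439], P' = [71436/16439 93232/16439 73952/16439; 93232/16439 138745/16439 319357/49317; 73952/16439 319357/49317 253493/49317]
step 1: x' = [155260586/640521081, -35839043/213507027, -1658414564/1921563243], P' = [1490279479/427014054 302389819/71169009 2206604353/640521081; 302389819/71169009 436000120/71169009 1014469352/213507027; 2206604353/640521081 1014469352/213507027 7411683998/1921563243]

step 0: x̄ = F·x = [-10, -3, -7]
step 0: P̄ = F·P·Fᵀ + Q = [36 -24 40; -24 67 -51; 40 -51 64]
step 0: y = z − H·x̄ = [20, 3]
step 0: S = H·P̄·Hᵀ + R = [2520 -1077; -1077 519]
step 0: K = P̄·Hᵀ·S⁻¹ = [4532/16439 7124/16439; -3646/49317 2926/16439; 2696/16439 1295/49317]
step 0: x' = x̄ + K·y = [-52378/16439, -194537/49317, -59858/16439]
step 0: P' = (I − K·H)·P̄ = [71436/16439 93232/16439 73952/16439; 93232/16439 138745/16439 319357/49317; 73952/16439 319357/49317 253493/49317]
step 1: x̄ = F·x = [867953/49317, 14963/16439, 658453/49317]
step 1: P̄ = F·P·Fᵀ + Q = [2185711/16439 344286/16439 4499872/49317; 344286/16439 158798/16439 216394/16439; 4499872/49317 216394/16439 1142945/16439]
step 1: y = z − H·x̄ = [-2807279/49317, 342515/49317]
step 1: S = H·P̄·Hᵀ + R = [16989651/16439 -1016307/16439; -1016307/16439 1300317/16439]
step 1: K = P̄·Hᵀ·S⁻¹ = [153490481/427014054 63614861/142338018; 2952937/71169009 13155203/71169009; 162688061/640521081 7488794/213507027]
step 1: x' = x̄ + K·y = [155260586/640521081, -35839043/213507027, -1658414564/1921563243]
step 1: P' = (I − K·H)·P̄ = [1490279479/427014054 302389819/71169009 2206604353/640521081; 302389819/71169009 436000120/71169009 1014469352/213507027; 2206604353/640521081 1014469352/213507027 7411683998/1921563243]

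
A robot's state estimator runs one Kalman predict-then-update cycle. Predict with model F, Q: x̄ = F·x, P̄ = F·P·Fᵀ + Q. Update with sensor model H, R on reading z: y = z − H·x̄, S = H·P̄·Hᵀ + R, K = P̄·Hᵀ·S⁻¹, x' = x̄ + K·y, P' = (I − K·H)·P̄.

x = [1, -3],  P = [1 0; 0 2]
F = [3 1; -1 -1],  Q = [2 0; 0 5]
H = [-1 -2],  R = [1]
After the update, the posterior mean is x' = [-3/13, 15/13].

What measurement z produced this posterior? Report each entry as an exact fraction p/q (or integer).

z = [-2]

x̄ = F·x = [0, 2]
P̄ = F·P·Fᵀ + Q = [13 -5; -5 8]
S = H·P̄·Hᵀ + R = [26]
K = P̄·Hᵀ·S⁻¹ = [-3/26; -11/26]
x' − x̄ = [-3/13, -11/13] = K·y
y = (KᵀK)⁻¹·Kᵀ·(x' − x̄) = [2]
z = y + H·x̄ = [2] + [-4] = [-2]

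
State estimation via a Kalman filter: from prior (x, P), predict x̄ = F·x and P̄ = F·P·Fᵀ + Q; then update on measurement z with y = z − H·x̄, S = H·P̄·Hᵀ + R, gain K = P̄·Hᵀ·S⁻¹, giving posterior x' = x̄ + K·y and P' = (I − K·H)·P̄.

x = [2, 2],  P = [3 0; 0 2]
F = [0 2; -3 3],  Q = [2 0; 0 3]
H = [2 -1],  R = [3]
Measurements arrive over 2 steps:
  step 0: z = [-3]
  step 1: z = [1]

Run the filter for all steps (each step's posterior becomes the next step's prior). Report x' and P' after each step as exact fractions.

step 0: x̄ = F·x = [4, 0]
step 0: P̄ = F·P·Fᵀ + Q = [10 12; 12 48]
step 0: y = z − H·x̄ = [-11]
step 0: S = H·P̄·Hᵀ + R = [43]
step 0: K = P̄·Hᵀ·S⁻¹ = [8/43; -24/43]
step 0: x' = x̄ + K·y = [84/43, 264/43]
step 0: P' = (I − K·H)·P̄ = [366/43 708/43; 708/43 1488/43]
step 1: x̄ = F·x = [528/43, 540/43]
step 1: P̄ = F·P·Fᵀ + Q = [6038/43 4680/43; 4680/43 4071/43]
step 1: y = z − H·x̄ = [-11]
step 1: S = H·P̄·Hᵀ + R = [224]
step 1: K = P̄·Hᵀ·S⁻¹ = [43/56; 123/224]
step 1: x' = x̄ + K·y = [9229/2408, 62781/9632]
step 1: P' = (I − K·H)·P̄ = [5025/602 34653/2408; 34653/2408 261357/9632]

step 0: x' = [84/43, 264/43], P' = [366/43 708/43; 708/43 1488/43]
step 1: x' = [9229/2408, 62781/9632], P' = [5025/602 34653/2408; 34653/2408 261357/9632]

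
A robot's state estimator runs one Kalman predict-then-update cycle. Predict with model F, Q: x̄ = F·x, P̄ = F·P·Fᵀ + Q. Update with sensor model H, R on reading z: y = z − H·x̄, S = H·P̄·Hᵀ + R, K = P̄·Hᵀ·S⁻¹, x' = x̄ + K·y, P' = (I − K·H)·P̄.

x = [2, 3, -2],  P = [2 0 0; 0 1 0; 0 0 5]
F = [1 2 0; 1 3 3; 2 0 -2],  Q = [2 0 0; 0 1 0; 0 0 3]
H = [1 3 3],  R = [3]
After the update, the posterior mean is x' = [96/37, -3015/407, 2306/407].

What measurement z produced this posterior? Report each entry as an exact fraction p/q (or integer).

x̄ = F·x = [8, 5, 8]
P̄ = F·P·Fᵀ + Q = [8 8 4; 8 57 -26; 4 -26 31]
S = H·P̄·Hᵀ + R = [407]
K = P̄·Hᵀ·S⁻¹ = [4/37; 101/407; 19/407]
x' − x̄ = [-200/37, -5050/407, -950/407] = K·y
y = (KᵀK)⁻¹·Kᵀ·(x' − x̄) = [-50]
z = y + H·x̄ = [-50] + [47] = [-3]

z = [-3]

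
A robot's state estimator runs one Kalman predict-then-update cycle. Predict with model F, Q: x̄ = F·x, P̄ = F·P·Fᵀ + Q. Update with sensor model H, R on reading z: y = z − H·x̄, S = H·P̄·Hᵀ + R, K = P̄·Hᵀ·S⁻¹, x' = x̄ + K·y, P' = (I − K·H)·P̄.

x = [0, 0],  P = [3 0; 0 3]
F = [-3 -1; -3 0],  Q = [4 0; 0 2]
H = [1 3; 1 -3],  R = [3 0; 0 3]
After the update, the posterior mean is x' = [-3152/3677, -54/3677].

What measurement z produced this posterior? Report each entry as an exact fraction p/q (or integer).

z = [-1, -1]

x̄ = F·x = [0, 0]
P̄ = F·P·Fᵀ + Q = [34 27; 27 29]
S = H·P̄·Hᵀ + R = [460 -227; -227 136]
K = P̄·Hᵀ·S⁻¹ = [1657/3677 1495/3677; 628/3677 -574/3677]
x' − x̄ = [-3152/3677, -54/3677] = K·y
y = (KᵀK)⁻¹·Kᵀ·(x' − x̄) = [-1, -1]
z = y + H·x̄ = [-1, -1] + [0, 0] = [-1, -1]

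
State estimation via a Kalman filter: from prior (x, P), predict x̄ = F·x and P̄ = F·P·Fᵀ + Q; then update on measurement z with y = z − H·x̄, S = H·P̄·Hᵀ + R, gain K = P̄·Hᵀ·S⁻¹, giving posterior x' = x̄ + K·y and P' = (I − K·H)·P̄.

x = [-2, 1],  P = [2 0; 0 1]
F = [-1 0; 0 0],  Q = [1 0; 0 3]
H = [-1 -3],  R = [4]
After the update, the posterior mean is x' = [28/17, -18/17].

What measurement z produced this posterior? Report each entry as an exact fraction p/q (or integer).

z = [2]

x̄ = F·x = [2, 0]
P̄ = F·P·Fᵀ + Q = [3 0; 0 3]
S = H·P̄·Hᵀ + R = [34]
K = P̄·Hᵀ·S⁻¹ = [-3/34; -9/34]
x' − x̄ = [-6/17, -18/17] = K·y
y = (KᵀK)⁻¹·Kᵀ·(x' − x̄) = [4]
z = y + H·x̄ = [4] + [-2] = [2]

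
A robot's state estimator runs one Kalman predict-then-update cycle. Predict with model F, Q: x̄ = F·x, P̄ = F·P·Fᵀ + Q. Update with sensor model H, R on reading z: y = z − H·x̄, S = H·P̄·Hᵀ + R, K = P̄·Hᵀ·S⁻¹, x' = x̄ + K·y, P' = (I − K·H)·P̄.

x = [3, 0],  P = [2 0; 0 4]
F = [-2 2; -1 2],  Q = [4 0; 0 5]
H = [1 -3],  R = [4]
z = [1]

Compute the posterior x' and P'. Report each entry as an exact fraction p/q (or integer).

x' = [-650/119, -37/17]
P' = [2308/119 116/17; 116/17 48/17]

x̄ = F·x = [-6, -3]
P̄ = F·P·Fᵀ + Q = [28 20; 20 23]
y = z − H·x̄ = [-2]
S = H·P̄·Hᵀ + R = [119]
K = P̄·Hᵀ·S⁻¹ = [-32/119; -7/17]
x' = x̄ + K·y = [-650/119, -37/17]
P' = (I − K·H)·P̄ = [2308/119 116/17; 116/17 48/17]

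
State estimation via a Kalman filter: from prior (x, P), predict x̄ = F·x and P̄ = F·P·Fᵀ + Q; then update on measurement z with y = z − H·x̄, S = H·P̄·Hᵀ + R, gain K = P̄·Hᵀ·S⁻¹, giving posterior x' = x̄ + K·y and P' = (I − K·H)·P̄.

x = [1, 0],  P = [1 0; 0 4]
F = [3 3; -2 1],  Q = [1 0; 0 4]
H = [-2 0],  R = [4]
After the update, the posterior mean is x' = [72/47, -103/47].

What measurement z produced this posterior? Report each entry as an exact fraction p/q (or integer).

z = [-3]

x̄ = F·x = [3, -2]
P̄ = F·P·Fᵀ + Q = [46 6; 6 12]
S = H·P̄·Hᵀ + R = [188]
K = P̄·Hᵀ·S⁻¹ = [-23/47; -3/47]
x' − x̄ = [-69/47, -9/47] = K·y
y = (KᵀK)⁻¹·Kᵀ·(x' − x̄) = [3]
z = y + H·x̄ = [3] + [-6] = [-3]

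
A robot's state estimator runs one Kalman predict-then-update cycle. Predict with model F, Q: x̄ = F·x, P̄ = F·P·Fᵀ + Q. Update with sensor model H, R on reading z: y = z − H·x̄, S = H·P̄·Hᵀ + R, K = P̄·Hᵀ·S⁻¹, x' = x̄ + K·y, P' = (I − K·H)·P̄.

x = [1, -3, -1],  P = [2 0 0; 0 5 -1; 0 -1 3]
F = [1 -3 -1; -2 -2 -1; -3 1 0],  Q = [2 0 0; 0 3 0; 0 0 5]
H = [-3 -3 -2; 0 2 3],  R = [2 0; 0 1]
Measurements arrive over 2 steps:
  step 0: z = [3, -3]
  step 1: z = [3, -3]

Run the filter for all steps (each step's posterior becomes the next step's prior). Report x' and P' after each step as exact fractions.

step 0: x' = [8305/98811, -21548/32937, -57806/98811], P' = [235994/296433 -102502/98811 181010/296433; -102502/98811 66908/32937 -132502/98811; 181010/296433 -132502/98811 295199/296433]
step 1: x' = [-7024867/40458901, -31685782/202294505, -25758184/28899215], P' = [31189083/40458901 -39716519/40458901 3324276/5779843; -39716519/40458901 385058168/202294505 -72753333/57798430; 3324276/5779843 -72753333/57798430 108995261/115596860]

step 0: x̄ = F·x = [11, 5, -6]
step 0: P̄ = F·P·Fᵀ + Q = [46 24 -20; 24 30 3; -20 3 28]
step 0: y = z − H·x̄ = [39, 5]
step 0: S = H·P̄·Hᵀ + R = [1026 -351; -351 409]
step 0: K = P̄·Hᵀ·S⁻¹ = [-73742/296433 -2666/10979; -14831/98811 438/10979; 29545/296433 3355/10979]
step 0: x' = x̄ + K·y = [8305/98811, -21548/32937, -57806/98811]
step 0: P' = (I − K·H)·P̄ = [235994/296433 -102502/98811 181010/296433; -102502/98811 66908/32937 -132502/98811; 181010/296433 -132502/98811 295199/296433]
step 1: x̄ = F·x = [86681/32937, 56828/32937, -9951/10979]
step 1: P̄ = F·P·Fᵀ + Q = [626843/32937 44411/32937 -172186/10979; 44411/32937 134570/32937 -2884/10979; -172186/10979 -2884/10979 224197/10979]
step 1: y = z − H·x̄ = [156544/10979, -122908/32937]
step 1: S = H·P̄·Hᵀ + R = [1368611/10979 -115978/10979; -115978/10979 6520712/32937]
step 1: K = P̄·Hᵀ·S⁻¹ = [-10478778/40458901 -9623242/40458901; -25076694/202294505 12412679/404589010; 4768229/57798430 35972451/115596860]
step 1: x' = x̄ + K·y = [-7024867/40458901, -31685782/202294505, -25758184/28899215]
step 1: P' = (I − K·H)·P̄ = [31189083/40458901 -39716519/40458901 3324276/5779843; -39716519/40458901 385058168/202294505 -72753333/57798430; 3324276/5779843 -72753333/57798430 108995261/115596860]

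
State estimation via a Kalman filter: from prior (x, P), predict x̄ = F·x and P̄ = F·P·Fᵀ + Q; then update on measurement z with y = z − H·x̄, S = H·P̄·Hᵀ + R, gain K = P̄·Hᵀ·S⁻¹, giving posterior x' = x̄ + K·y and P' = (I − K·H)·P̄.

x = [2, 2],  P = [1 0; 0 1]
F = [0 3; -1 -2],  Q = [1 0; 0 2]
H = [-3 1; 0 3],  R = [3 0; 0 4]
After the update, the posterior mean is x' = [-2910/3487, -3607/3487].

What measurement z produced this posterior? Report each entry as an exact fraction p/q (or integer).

x̄ = F·x = [6, -6]
P̄ = F·P·Fᵀ + Q = [10 -6; -6 7]
S = H·P̄·Hᵀ + R = [136 75; 75 67]
K = P̄·Hᵀ·S⁻¹ = [-1062/3487 252/3487; 100/3487 981/3487]
x' − x̄ = [-23832/3487, 17315/3487] = K·y
y = (KᵀK)⁻¹·Kᵀ·(x' − x̄) = [26, 15]
z = y + H·x̄ = [26, 15] + [-24, -18] = [2, -3]

z = [2, -3]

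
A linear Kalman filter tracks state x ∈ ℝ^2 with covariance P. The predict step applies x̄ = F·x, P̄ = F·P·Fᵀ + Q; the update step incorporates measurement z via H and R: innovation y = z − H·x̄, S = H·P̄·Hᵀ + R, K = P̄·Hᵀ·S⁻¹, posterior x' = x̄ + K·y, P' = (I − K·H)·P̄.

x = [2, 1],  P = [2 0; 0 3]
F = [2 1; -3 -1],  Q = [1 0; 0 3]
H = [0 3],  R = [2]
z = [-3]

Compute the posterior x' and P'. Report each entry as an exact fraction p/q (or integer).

x' = [140/109, -115/109]
P' = [591/218 -15/109; -15/109 24/109]

x̄ = F·x = [5, -7]
P̄ = F·P·Fᵀ + Q = [12 -15; -15 24]
y = z − H·x̄ = [18]
S = H·P̄·Hᵀ + R = [218]
K = P̄·Hᵀ·S⁻¹ = [-45/218; 36/109]
x' = x̄ + K·y = [140/109, -115/109]
P' = (I − K·H)·P̄ = [591/218 -15/109; -15/109 24/109]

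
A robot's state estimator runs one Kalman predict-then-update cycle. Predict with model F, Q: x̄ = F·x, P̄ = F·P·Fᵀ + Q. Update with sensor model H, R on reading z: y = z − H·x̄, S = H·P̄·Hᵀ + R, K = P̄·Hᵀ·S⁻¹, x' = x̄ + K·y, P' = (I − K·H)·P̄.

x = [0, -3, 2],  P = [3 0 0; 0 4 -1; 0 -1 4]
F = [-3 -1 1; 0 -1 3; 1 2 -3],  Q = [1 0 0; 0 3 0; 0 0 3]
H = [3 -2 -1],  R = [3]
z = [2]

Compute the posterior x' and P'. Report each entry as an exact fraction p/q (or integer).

x' = [353/121, 1054/121, -118/11]
P' = [710/121 1880/121 -158/11; 1880/121 5854/121 -553/11; -158/11 -553/11 58]

x̄ = F·x = [5, 9, -12]
P̄ = F·P·Fᵀ + Q = [38 20 -34; 20 49 -53; -34 -53 70]
y = z − H·x̄ = [-7]
S = H·P̄·Hᵀ + R = [363]
K = P̄·Hᵀ·S⁻¹ = [36/121; 5/121; -2/11]
x' = x̄ + K·y = [353/121, 1054/121, -118/11]
P' = (I − K·H)·P̄ = [710/121 1880/121 -158/11; 1880/121 5854/121 -553/11; -158/11 -553/11 58]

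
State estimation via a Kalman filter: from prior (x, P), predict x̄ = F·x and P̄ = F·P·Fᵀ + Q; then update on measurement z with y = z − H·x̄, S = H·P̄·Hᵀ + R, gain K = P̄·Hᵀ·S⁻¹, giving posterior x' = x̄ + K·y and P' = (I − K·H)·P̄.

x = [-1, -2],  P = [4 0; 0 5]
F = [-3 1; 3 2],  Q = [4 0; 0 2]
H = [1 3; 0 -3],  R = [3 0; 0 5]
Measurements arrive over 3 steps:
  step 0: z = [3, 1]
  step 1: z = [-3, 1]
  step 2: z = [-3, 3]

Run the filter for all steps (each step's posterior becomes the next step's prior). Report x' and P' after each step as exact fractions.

step 0: x̄ = F·x = [1, -7]
step 0: P̄ = F·P·Fᵀ + Q = [45 -26; -26 58]
step 0: y = z − H·x̄ = [23, -20]
step 0: S = H·P̄·Hᵀ + R = [414 -444; -444 527]
step 0: K = P̄·Hᵀ·S⁻¹ = [821/1002 140/167; 370/10521 -1054/3507]
step 0: x' = x̄ + K·y = [3085/1002, -271/1503]
step 0: P' = (I − K·H)·P̄ = [2221/334 -700/501; -700/501 5270/10521]
step 1: x̄ = F·x = [-28307/3006, 26681/3006]
step 1: P̄ = F·P·Fᵀ + Q = [1530415/21042 -1150027/21042; -1150027/21042 990751/21042]
step 1: y = z − H·x̄ = [-30377/1503, 27683/1002]
step 1: S = H·P̄·Hᵀ + R = [257867/1503 -130159/501; -130159/501 1002441/2338]
step 1: K = P̄·Hᵀ·S⁻¹ = [73249442/127648739 93198015/127648739; 9111130/127648739 -36532683/127648739]
step 1: x' = x̄ + K·y = [-107633901/127648739, -60460538/127648739]
step 1: P' = (I − K·H)·P̄ = [685738401/127648739 -155330025/127648739; -155330025/127648739 60887805/127648739]
step 2: x̄ = F·x = [262441165/127648739, -443822779/127648739]
step 2: P̄ = F·P·Fᵀ + Q = [7675108520/127648739 -5583879924/127648739; -5583879924/127648739 4806534007/127648739]
step 2: y = z − H·x̄ = [686080955/127648739, -948522120/127648739]
step 2: S = H·P̄·Hᵀ + R = [17813581256/127648739 -26507166291/127648739; -26507166291/127648739 43897049758/127648739]
step 2: K = P̄·Hᵀ·S⁻¹ = [357273855124/621500835853 452911430700/621500835853; 44178610485/621500835853 -177477643191/621500835853]
step 2: x' = x̄ + K·y = [-167415044265/621500835853, -604664449328/621500835853]
step 2: P' = (I − K·H)·P̄ = [3336378718872/621500835853 -754852384500/621500835853; -754852384500/621500835853 295796071985/621500835853]

step 0: x' = [3085/1002, -271/1503], P' = [2221/334 -700/501; -700/501 5270/10521]
step 1: x' = [-107633901/127648739, -60460538/127648739], P' = [685738401/127648739 -155330025/127648739; -155330025/127648739 60887805/127648739]
step 2: x' = [-167415044265/621500835853, -604664449328/621500835853], P' = [3336378718872/621500835853 -754852384500/621500835853; -754852384500/621500835853 295796071985/621500835853]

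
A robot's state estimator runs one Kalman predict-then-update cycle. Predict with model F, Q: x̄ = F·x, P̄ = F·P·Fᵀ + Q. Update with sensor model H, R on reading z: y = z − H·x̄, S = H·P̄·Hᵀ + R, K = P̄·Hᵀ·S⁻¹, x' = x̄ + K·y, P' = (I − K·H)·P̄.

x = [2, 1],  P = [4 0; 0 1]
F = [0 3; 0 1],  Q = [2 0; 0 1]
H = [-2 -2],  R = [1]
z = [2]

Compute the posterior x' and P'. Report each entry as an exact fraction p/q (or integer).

x' = [-7/11, -23/77]
P' = [9/11 -7/11; -7/11 54/77]

x̄ = F·x = [3, 1]
P̄ = F·P·Fᵀ + Q = [11 3; 3 2]
y = z − H·x̄ = [10]
S = H·P̄·Hᵀ + R = [77]
K = P̄·Hᵀ·S⁻¹ = [-4/11; -10/77]
x' = x̄ + K·y = [-7/11, -23/77]
P' = (I − K·H)·P̄ = [9/11 -7/11; -7/11 54/77]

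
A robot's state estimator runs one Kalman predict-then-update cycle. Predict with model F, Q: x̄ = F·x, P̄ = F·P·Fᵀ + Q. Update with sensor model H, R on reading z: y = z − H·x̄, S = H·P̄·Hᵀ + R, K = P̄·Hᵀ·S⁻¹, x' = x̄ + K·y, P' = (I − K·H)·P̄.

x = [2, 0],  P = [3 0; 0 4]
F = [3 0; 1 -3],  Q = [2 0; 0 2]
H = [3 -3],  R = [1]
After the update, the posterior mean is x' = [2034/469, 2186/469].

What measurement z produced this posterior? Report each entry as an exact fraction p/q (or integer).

x̄ = F·x = [6, 2]
P̄ = F·P·Fᵀ + Q = [29 9; 9 41]
S = H·P̄·Hᵀ + R = [469]
K = P̄·Hᵀ·S⁻¹ = [60/469; -96/469]
x' − x̄ = [-780/469, 1248/469] = K·y
y = (KᵀK)⁻¹·Kᵀ·(x' − x̄) = [-13]
z = y + H·x̄ = [-13] + [12] = [-1]

z = [-1]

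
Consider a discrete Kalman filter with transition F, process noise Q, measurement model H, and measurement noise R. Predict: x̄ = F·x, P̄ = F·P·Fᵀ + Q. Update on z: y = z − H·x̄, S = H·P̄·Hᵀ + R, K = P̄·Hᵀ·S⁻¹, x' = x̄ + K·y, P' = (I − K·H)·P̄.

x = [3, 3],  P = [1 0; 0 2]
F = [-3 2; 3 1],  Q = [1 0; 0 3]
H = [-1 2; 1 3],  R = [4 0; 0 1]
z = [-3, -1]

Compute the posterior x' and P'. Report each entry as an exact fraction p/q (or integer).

x̄ = F·x = [-3, 12]
P̄ = F·P·Fᵀ + Q = [18 -5; -5 14]
y = z − H·x̄ = [-30, -34]
S = H·P̄·Hᵀ + R = [98 71; 71 115]
K = P̄·Hᵀ·S⁻¹ = [-3433/6229 2282/6229; 1168/6229 1283/6229]
x' = x̄ + K·y = [6715/6229, -3914/6229]
P' = (I − K·H)·P̄ = [9152/6229 -2290/6229; -2290/6229 1191/6229]

x' = [6715/6229, -3914/6229]
P' = [9152/6229 -2290/6229; -2290/6229 1191/6229]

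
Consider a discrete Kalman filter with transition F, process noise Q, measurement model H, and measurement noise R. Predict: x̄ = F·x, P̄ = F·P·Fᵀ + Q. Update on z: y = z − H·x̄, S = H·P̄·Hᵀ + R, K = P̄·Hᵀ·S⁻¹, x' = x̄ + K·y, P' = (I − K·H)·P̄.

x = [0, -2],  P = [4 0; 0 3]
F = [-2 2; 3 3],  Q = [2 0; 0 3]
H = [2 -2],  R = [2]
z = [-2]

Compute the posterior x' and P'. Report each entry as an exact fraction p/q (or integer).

x' = [-1084/217, -870/217]
P' = [3918/217 3882/217; 3882/217 3954/217]

x̄ = F·x = [-4, -6]
P̄ = F·P·Fᵀ + Q = [30 -6; -6 66]
y = z − H·x̄ = [-6]
S = H·P̄·Hᵀ + R = [434]
K = P̄·Hᵀ·S⁻¹ = [36/217; -72/217]
x' = x̄ + K·y = [-1084/217, -870/217]
P' = (I − K·H)·P̄ = [3918/217 3882/217; 3882/217 3954/217]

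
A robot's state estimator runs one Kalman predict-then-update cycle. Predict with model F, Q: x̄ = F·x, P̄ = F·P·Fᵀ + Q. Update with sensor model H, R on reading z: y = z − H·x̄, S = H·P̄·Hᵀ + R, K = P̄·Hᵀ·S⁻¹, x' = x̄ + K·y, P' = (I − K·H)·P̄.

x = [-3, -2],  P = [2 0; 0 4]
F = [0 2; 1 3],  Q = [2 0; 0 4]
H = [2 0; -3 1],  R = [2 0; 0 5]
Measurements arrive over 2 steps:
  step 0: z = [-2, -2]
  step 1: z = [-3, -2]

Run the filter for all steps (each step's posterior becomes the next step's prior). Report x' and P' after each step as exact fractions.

step 0: x̄ = F·x = [-4, -9]
step 0: P̄ = F·P·Fᵀ + Q = [18 24; 24 42]
step 0: y = z − H·x̄ = [6, -5]
step 0: S = H·P̄·Hᵀ + R = [74 -60; -60 65]
step 0: K = P̄·Hᵀ·S⁻¹ = [54/121 -6/121; 12/11 6/11]
step 0: x' = x̄ + K·y = [-130/121, -57/11]
step 0: P' = (I − K·H)·P̄ = [54/121 12/11; 12/11 6]
step 1: x̄ = F·x = [-114/11, -2011/121]
step 1: P̄ = F·P·Fᵀ + Q = [26 420/11; 420/11 7864/121]
step 1: y = z − H·x̄ = [195/11, -1993/121]
step 1: S = H·P̄·Hᵀ + R = [106 -876/11; -876/11 9063/121]
step 1: K = P̄·Hᵀ·S⁻¹ = [4866/10739 -1606/32217; 35764/32217 50132/96651]
step 1: x' = x̄ + K·y = [-48650/32217, -530057/96651]
step 1: P' = (I − K·H)·P̄ = [4866/10739 35764/32217; 35764/32217 572536/96651]

step 0: x' = [-130/121, -57/11], P' = [54/121 12/11; 12/11 6]
step 1: x' = [-48650/32217, -530057/96651], P' = [4866/10739 35764/32217; 35764/32217 572536/96651]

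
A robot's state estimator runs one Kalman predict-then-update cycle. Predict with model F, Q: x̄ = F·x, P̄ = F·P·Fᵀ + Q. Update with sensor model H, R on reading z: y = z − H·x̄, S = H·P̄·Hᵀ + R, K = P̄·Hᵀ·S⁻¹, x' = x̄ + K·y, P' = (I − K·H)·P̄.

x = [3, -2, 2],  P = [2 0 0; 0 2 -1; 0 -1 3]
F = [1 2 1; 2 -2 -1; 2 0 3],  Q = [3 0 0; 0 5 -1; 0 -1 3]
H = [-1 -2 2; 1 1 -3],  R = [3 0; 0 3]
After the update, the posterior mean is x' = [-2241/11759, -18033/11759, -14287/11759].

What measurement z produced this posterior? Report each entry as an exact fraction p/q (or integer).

x̄ = F·x = [1, 8, 12]
P̄ = F·P·Fᵀ + Q = [12 -3 7; -3 20 4; 7 4 38]
S = H·P̄·Hᵀ + R = [175 -204; -204 305]
K = P̄·Hᵀ·S⁻¹ = [-8/11759 -468/11759; -7825/11759 -5041/11759; -2407/11759 -5581/11759]
x' − x̄ = [-14000/11759, -112105/11759, -155395/11759] = K·y
y = (KᵀK)⁻¹·Kᵀ·(x' − x̄) = [-5, 30]
z = y + H·x̄ = [-5, 30] + [7, -27] = [2, 3]

z = [2, 3]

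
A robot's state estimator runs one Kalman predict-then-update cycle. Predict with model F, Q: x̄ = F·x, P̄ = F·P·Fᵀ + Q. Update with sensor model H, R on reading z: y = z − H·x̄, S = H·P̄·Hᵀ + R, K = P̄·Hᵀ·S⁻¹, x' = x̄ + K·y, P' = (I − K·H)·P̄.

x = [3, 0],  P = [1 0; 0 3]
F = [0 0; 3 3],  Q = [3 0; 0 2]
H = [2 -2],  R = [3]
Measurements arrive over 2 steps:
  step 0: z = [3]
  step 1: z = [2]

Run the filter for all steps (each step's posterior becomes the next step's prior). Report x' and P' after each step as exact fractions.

step 0: x' = [126/167, -93/167], P' = [465/167 456/167; 456/167 570/167]
step 1: x' = [3192/73933, -69943/73933], P' = [215787/73933 214284/73933; 214284/73933 267855/73933]

step 0: x̄ = F·x = [0, 9]
step 0: P̄ = F·P·Fᵀ + Q = [3 0; 0 38]
step 0: y = z − H·x̄ = [21]
step 0: S = H·P̄·Hᵀ + R = [167]
step 0: K = P̄·Hᵀ·S⁻¹ = [6/167; -76/167]
step 0: x' = x̄ + K·y = [126/167, -93/167]
step 0: P' = (I − K·H)·P̄ = [465/167 456/167; 456/167 570/167]
step 1: x̄ = F·x = [0, 99/167]
step 1: P̄ = F·P·Fᵀ + Q = [3 0; 0 17857/167]
step 1: y = z − H·x̄ = [532/167]
step 1: S = H·P̄·Hᵀ + R = [73933/167]
step 1: K = P̄·Hᵀ·S⁻¹ = [1002/73933; -35714/73933]
step 1: x' = x̄ + K·y = [3192/73933, -69943/73933]
step 1: P' = (I − K·H)·P̄ = [215787/73933 214284/73933; 214284/73933 267855/73933]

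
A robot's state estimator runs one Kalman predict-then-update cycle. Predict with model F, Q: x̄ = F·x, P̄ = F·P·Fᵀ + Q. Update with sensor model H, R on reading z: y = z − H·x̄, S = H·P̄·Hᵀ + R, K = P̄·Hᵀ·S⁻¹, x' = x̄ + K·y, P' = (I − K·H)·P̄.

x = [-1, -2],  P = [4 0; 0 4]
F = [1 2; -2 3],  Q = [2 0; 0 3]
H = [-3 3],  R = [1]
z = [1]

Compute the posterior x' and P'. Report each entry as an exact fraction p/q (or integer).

x' = [-997/203, -929/203]
P' = [4304/203 4301/203; 4301/203 8641/406]

x̄ = F·x = [-5, -4]
P̄ = F·P·Fᵀ + Q = [22 16; 16 55]
y = z − H·x̄ = [-2]
S = H·P̄·Hᵀ + R = [406]
K = P̄·Hᵀ·S⁻¹ = [-9/203; 117/406]
x' = x̄ + K·y = [-997/203, -929/203]
P' = (I − K·H)·P̄ = [4304/203 4301/203; 4301/203 8641/406]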